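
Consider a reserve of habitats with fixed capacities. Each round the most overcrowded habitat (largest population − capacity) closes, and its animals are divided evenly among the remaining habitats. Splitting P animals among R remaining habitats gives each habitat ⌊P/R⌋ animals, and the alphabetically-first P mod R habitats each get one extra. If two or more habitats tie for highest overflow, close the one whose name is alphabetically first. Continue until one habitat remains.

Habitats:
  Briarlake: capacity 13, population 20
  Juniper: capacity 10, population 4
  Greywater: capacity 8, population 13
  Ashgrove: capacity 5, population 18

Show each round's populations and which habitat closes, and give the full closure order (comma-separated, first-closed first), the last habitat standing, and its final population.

Round 1: Ashgrove=18 Briarlake=20 Greywater=13 Juniper=4 → close Ashgrove (overflow 13)
  18÷3 = 6 each, +1 to first 0
Round 2: Briarlake=26 Greywater=19 Juniper=10 → close Briarlake (overflow 13)
  26÷2 = 13 each, +1 to first 0
Round 3: Greywater=32 Juniper=23 → close Greywater (overflow 24)
  32÷1 = 32 each, +1 to first 0

Closure order: Ashgrove, Briarlake, Greywater
Last habitat: Juniper with 55 animals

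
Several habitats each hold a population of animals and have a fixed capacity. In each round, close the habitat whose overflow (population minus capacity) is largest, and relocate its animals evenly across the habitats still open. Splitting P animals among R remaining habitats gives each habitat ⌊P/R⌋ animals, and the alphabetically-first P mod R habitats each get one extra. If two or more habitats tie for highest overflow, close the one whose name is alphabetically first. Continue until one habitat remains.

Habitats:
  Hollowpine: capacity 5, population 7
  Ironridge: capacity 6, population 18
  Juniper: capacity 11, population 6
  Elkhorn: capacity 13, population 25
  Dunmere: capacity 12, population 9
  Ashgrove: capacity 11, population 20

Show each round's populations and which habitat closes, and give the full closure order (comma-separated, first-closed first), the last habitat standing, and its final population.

Closure order: Elkhorn, Ironridge, Ashgrove, Hollowpine, Dunmere
Last habitat: Juniper with 85 animals

Round 1: Ashgrove=20 Dunmere=9 Elkhorn=25 Hollowpine=7 Ironridge=18 Juniper=6 → close Elkhorn (overflow 12)
  25÷5 = 5 each, +1 to first 0
Round 2: Ashgrove=25 Dunmere=14 Hollowpine=12 Ironridge=23 Juniper=11 → close Ironridge (overflow 17)
  23÷4 = 5 each, +1 to first 3
Round 3: Ashgrove=31 Dunmere=20 Hollowpine=18 Juniper=16 → close Ashgrove (overflow 20)
  31÷3 = 10 each, +1 to first 1
Round 4: Dunmere=31 Hollowpine=28 Juniper=26 → close Hollowpine (overflow 23)
  28÷2 = 14 each, +1 to first 0
Round 5: Dunmere=45 Juniper=40 → close Dunmere (overflow 33)
  45÷1 = 45 each, +1 to first 0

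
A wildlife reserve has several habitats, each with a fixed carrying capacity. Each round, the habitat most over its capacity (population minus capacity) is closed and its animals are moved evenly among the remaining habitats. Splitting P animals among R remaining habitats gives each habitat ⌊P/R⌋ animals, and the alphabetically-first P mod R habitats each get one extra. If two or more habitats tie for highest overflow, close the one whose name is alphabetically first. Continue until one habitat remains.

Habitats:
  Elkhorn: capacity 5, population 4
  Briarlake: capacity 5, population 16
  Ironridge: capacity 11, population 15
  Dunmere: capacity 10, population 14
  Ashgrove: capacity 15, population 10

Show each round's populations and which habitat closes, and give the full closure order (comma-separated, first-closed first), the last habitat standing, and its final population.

Round 1: Ashgrove=10 Briarlake=16 Dunmere=14 Elkhorn=4 Ironridge=15 → close Briarlake (overflow 11)
  16÷4 = 4 each, +1 to first 0
Round 2: Ashgrove=14 Dunmere=18 Elkhorn=8 Ironridge=19 → close Dunmere (overflow 8)
  18÷3 = 6 each, +1 to first 0
Round 3: Ashgrove=20 Elkhorn=14 Ironridge=25 → close Ironridge (overflow 14)
  25÷2 = 12 each, +1 to first 1
Round 4: Ashgrove=33 Elkhorn=26 → close Elkhorn (overflow 21)
  26÷1 = 26 each, +1 to first 0

Closure order: Briarlake, Dunmere, Ironridge, Elkhorn
Last habitat: Ashgrove with 59 animals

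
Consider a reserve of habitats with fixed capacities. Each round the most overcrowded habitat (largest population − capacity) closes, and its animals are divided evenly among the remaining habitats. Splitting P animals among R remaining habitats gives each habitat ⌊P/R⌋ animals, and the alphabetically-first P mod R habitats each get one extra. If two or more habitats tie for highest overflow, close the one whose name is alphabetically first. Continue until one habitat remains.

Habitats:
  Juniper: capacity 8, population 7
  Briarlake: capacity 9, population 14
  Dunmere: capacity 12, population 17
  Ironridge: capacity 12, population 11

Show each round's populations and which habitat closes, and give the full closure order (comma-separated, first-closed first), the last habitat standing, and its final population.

Closure order: Briarlake, Dunmere, Ironridge
Last habitat: Juniper with 49 animals

Round 1: Briarlake=14 Dunmere=17 Ironridge=11 Juniper=7 → close Briarlake (overflow 5)
  14÷3 = 4 each, +1 to first 2
Round 2: Dunmere=22 Ironridge=16 Juniper=11 → close Dunmere (overflow 10)
  22÷2 = 11 each, +1 to first 0
Round 3: Ironridge=27 Juniper=22 → close Ironridge (overflow 15)
  27÷1 = 27 each, +1 to first 0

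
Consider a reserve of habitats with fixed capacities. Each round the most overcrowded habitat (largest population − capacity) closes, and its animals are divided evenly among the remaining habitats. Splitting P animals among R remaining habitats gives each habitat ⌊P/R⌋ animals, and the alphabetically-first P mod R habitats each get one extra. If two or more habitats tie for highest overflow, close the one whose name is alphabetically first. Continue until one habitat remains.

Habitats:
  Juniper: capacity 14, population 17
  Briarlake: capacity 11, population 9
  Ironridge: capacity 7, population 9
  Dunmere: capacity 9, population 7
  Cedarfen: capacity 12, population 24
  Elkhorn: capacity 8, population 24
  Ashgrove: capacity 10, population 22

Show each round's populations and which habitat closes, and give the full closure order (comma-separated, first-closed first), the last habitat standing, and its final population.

Round 1: Ashgrove=22 Briarlake=9 Cedarfen=24 Dunmere=7 Elkhorn=24 Ironridge=9 Juniper=17 → close Elkhorn (overflow 16)
  24÷6 = 4 each, +1 to first 0
Round 2: Ashgrove=26 Briarlake=13 Cedarfen=28 Dunmere=11 Ironridge=13 Juniper=21 → close Ashgrove (overflow 16)
  26÷5 = 5 each, +1 to first 1
Round 3: Briarlake=19 Cedarfen=33 Dunmere=16 Ironridge=18 Juniper=26 → close Cedarfen (overflow 21)
  33÷4 = 8 each, +1 to first 1
Round 4: Briarlake=28 Dunmere=24 Ironridge=26 Juniper=34 → close Juniper (overflow 20)
  34÷3 = 11 each, +1 to first 1
Round 5: Briarlake=40 Dunmere=35 Ironridge=37 → close Ironridge (overflow 30)
  37÷2 = 18 each, +1 to first 1
Round 6: Briarlake=59 Dunmere=53 → close Briarlake (overflow 48)
  59÷1 = 59 each, +1 to first 0

Closure order: Elkhorn, Ashgrove, Cedarfen, Juniper, Ironridge, Briarlake
Last habitat: Dunmere with 112 animals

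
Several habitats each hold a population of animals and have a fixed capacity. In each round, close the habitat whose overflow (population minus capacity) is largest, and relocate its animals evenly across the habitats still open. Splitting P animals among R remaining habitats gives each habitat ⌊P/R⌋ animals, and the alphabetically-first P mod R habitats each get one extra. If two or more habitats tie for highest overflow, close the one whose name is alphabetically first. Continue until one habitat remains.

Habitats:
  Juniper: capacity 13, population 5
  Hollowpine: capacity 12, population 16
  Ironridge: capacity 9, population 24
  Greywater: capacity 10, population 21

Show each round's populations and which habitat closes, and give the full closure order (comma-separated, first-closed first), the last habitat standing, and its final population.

Closure order: Ironridge, Greywater, Hollowpine
Last habitat: Juniper with 66 animals

Round 1: Greywater=21 Hollowpine=16 Ironridge=24 Juniper=5 → close Ironridge (overflow 15)
  24÷3 = 8 each, +1 to first 0
Round 2: Greywater=29 Hollowpine=24 Juniper=13 → close Greywater (overflow 19)
  29÷2 = 14 each, +1 to first 1
Round 3: Hollowpine=39 Juniper=27 → close Hollowpine (overflow 27)
  39÷1 = 39 each, +1 to first 0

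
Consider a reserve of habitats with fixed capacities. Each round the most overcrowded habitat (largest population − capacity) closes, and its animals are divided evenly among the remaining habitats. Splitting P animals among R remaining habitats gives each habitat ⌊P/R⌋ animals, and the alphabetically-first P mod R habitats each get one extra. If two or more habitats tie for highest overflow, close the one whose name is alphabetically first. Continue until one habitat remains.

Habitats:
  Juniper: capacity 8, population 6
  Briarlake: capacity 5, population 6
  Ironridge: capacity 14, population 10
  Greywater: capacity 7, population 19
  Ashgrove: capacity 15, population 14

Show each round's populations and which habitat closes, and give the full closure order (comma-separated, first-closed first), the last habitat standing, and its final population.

Closure order: Greywater, Briarlake, Ashgrove, Ironridge
Last habitat: Juniper with 55 animals

Round 1: Ashgrove=14 Briarlake=6 Greywater=19 Ironridge=10 Juniper=6 → close Greywater (overflow 12)
  19÷4 = 4 each, +1 to first 3
Round 2: Ashgrove=19 Briarlake=11 Ironridge=15 Juniper=10 → close Briarlake (overflow 6)
  11÷3 = 3 each, +1 to first 2
Round 3: Ashgrove=23 Ironridge=19 Juniper=13 → close Ashgrove (overflow 8)
  23÷2 = 11 each, +1 to first 1
Round 4: Ironridge=31 Juniper=24 → close Ironridge (overflow 17)
  31÷1 = 31 each, +1 to first 0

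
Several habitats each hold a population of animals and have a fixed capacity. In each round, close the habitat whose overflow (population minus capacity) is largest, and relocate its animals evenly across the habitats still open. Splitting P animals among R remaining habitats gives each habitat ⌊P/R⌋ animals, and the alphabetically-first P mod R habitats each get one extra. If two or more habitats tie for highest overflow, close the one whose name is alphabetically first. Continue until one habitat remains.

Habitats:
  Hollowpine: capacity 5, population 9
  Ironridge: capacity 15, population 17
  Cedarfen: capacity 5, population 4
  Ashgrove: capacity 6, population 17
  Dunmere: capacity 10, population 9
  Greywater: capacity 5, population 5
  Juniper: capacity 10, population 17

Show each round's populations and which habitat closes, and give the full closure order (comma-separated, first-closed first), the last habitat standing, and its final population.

Closure order: Ashgrove, Juniper, Hollowpine, Ironridge, Greywater, Cedarfen
Last habitat: Dunmere with 78 animals

Round 1: Ashgrove=17 Cedarfen=4 Dunmere=9 Greywater=5 Hollowpine=9 Ironridge=17 Juniper=17 → close Ashgrove (overflow 11)
  17÷6 = 2 each, +1 to first 5
Round 2: Cedarfen=7 Dunmere=12 Greywater=8 Hollowpine=12 Ironridge=20 Juniper=19 → close Juniper (overflow 9)
  19÷5 = 3 each, +1 to first 4
Round 3: Cedarfen=11 Dunmere=16 Greywater=12 Hollowpine=16 Ironridge=23 → close Hollowpine (overflow 11)
  16÷4 = 4 each, +1 to first 0
Round 4: Cedarfen=15 Dunmere=20 Greywater=16 Ironridge=27 → close Ironridge (overflow 12)
  27÷3 = 9 each, +1 to first 0
Round 5: Cedarfen=24 Dunmere=29 Greywater=25 → close Greywater (overflow 20)
  25÷2 = 12 each, +1 to first 1
Round 6: Cedarfen=37 Dunmere=41 → close Cedarfen (overflow 32)
  37÷1 = 37 each, +1 to first 0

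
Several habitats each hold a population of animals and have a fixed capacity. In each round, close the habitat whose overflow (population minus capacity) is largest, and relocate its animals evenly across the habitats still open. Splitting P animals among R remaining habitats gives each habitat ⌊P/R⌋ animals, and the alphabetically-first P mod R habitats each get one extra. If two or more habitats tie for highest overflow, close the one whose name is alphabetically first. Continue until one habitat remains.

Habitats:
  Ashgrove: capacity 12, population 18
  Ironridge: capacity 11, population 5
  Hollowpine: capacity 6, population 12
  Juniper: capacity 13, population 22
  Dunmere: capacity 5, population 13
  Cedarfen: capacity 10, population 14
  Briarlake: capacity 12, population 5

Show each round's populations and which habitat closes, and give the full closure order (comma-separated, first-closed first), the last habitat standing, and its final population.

Closure order: Juniper, Dunmere, Ashgrove, Cedarfen, Hollowpine, Briarlake
Last habitat: Ironridge with 89 animals

Round 1: Ashgrove=18 Briarlake=5 Cedarfen=14 Dunmere=13 Hollowpine=12 Ironridge=5 Juniper=22 → close Juniper (overflow 9)
  22÷6 = 3 each, +1 to first 4
Round 2: Ashgrove=22 Briarlake=9 Cedarfen=18 Dunmere=17 Hollowpine=15 Ironridge=8 → close Dunmere (overflow 12)
  17÷5 = 3 each, +1 to first 2
Round 3: Ashgrove=26 Briarlake=13 Cedarfen=21 Hollowpine=18 Ironridge=11 → close Ashgrove (overflow 14)
  26÷4 = 6 each, +1 to first 2
Round 4: Briarlake=20 Cedarfen=28 Hollowpine=24 Ironridge=17 → close Cedarfen (overflow 18)
  28÷3 = 9 each, +1 to first 1
Round 5: Briarlake=30 Hollowpine=33 Ironridge=26 → close Hollowpine (overflow 27)
  33÷2 = 16 each, +1 to first 1
Round 6: Briarlake=47 Ironridge=42 → close Briarlake (overflow 35)
  47÷1 = 47 each, +1 to first 0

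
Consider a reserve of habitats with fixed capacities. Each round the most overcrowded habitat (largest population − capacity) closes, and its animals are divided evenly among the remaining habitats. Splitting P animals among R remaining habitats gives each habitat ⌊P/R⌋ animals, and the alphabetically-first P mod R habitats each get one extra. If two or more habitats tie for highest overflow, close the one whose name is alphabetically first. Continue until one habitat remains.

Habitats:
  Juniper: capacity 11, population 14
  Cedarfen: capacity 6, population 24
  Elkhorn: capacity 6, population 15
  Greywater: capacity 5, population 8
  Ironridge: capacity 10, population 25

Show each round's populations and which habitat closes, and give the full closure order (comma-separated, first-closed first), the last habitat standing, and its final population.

Round 1: Cedarfen=24 Elkhorn=15 Greywater=8 Ironridge=25 Juniper=14 → close Cedarfen (overflow 18)
  24÷4 = 6 each, +1 to first 0
Round 2: Elkhorn=21 Greywater=14 Ironridge=31 Juniper=20 → close Ironridge (overflow 21)
  31÷3 = 10 each, +1 to first 1
Round 3: Elkhorn=32 Greywater=24 Juniper=30 → close Elkhorn (overflow 26)
  32÷2 = 16 each, +1 to first 0
Round 4: Greywater=40 Juniper=46 → close Greywater (overflow 35)
  40÷1 = 40 each, +1 to first 0

Closure order: Cedarfen, Ironridge, Elkhorn, Greywater
Last habitat: Juniper with 86 animals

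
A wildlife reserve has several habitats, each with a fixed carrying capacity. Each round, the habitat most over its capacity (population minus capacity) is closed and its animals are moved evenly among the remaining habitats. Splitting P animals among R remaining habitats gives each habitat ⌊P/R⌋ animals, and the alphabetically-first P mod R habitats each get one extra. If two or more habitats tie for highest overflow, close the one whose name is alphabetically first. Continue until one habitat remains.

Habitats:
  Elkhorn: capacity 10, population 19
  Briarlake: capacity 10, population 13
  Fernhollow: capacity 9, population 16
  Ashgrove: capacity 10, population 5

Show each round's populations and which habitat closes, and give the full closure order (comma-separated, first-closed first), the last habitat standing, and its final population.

Closure order: Elkhorn, Fernhollow, Briarlake
Last habitat: Ashgrove with 53 animals

Round 1: Ashgrove=5 Briarlake=13 Elkhorn=19 Fernhollow=16 → close Elkhorn (overflow 9)
  19÷3 = 6 each, +1 to first 1
Round 2: Ashgrove=12 Briarlake=19 Fernhollow=22 → close Fernhollow (overflow 13)
  22÷2 = 11 each, +1 to first 0
Round 3: Ashgrove=23 Briarlake=30 → close Briarlake (overflow 20)
  30÷1 = 30 each, +1 to first 0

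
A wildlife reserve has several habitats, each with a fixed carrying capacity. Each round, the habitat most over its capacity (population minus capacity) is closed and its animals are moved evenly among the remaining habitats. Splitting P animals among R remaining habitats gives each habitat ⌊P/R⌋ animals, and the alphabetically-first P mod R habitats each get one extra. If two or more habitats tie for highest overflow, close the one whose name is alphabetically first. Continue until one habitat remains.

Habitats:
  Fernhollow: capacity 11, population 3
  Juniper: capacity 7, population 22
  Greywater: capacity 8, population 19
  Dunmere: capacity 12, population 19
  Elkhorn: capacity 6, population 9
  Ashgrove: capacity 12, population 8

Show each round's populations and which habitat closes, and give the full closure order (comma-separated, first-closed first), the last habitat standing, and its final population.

Round 1: Ashgrove=8 Dunmere=19 Elkhorn=9 Fernhollow=3 Greywater=19 Juniper=22 → close Juniper (overflow 15)
  22÷5 = 4 each, +1 to first 2
Round 2: Ashgrove=13 Dunmere=24 Elkhorn=13 Fernhollow=7 Greywater=23 → close Greywater (overflow 15)
  23÷4 = 5 each, +1 to first 3
Round 3: Ashgrove=19 Dunmere=30 Elkhorn=19 Fernhollow=12 → close Dunmere (overflow 18)
  30÷3 = 10 each, +1 to first 0
Round 4: Ashgrove=29 Elkhorn=29 Fernhollow=22 → close Elkhorn (overflow 23)
  29÷2 = 14 each, +1 to first 1
Round 5: Ashgrove=44 Fernhollow=36 → close Ashgrove (overflow 32)
  44÷1 = 44 each, +1 to first 0

Closure order: Juniper, Greywater, Dunmere, Elkhorn, Ashgrove
Last habitat: Fernhollow with 80 animals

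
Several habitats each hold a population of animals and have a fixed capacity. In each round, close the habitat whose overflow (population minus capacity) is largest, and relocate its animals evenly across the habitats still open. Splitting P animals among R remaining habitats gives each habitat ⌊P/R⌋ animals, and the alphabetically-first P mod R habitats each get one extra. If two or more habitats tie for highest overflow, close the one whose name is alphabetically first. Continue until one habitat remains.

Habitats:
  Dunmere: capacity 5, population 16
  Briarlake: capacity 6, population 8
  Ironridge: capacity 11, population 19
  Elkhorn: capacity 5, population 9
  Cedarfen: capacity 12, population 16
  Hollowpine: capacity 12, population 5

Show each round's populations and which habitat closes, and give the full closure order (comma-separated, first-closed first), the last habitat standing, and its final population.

Round 1: Briarlake=8 Cedarfen=16 Dunmere=16 Elkhorn=9 Hollowpine=5 Ironridge=19 → close Dunmere (overflow 11)
  16÷5 = 3 each, +1 to first 1
Round 2: Briarlake=12 Cedarfen=19 Elkhorn=12 Hollowpine=8 Ironridge=22 → close Ironridge (overflow 11)
  22÷4 = 5 each, +1 to first 2
Round 3: Briarlake=18 Cedarfen=25 Elkhorn=17 Hollowpine=13 → close Cedarfen (overflow 13)
  25÷3 = 8 each, +1 to first 1
Round 4: Briarlake=27 Elkhorn=25 Hollowpine=21 → close Briarlake (overflow 21)
  27÷2 = 13 each, +1 to first 1
Round 5: Elkhorn=39 Hollowpine=34 → close Elkhorn (overflow 34)
  39÷1 = 39 each, +1 to first 0

Closure order: Dunmere, Ironridge, Cedarfen, Briarlake, Elkhorn
Last habitat: Hollowpine with 73 animals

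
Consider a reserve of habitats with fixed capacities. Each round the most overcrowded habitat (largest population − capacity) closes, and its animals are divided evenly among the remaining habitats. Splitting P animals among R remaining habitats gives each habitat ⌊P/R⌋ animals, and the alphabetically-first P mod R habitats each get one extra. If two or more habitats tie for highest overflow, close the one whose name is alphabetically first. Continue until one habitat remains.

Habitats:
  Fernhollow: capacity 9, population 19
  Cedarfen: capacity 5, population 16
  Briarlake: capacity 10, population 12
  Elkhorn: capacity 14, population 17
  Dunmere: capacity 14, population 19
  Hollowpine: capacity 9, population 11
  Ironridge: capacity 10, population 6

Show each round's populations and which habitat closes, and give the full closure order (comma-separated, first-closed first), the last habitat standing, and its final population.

Round 1: Briarlake=12 Cedarfen=16 Dunmere=19 Elkhorn=17 Fernhollow=19 Hollowpine=11 Ironridge=6 → close Cedarfen (overflow 11)
  16÷6 = 2 each, +1 to first 4
Round 2: Briarlake=15 Dunmere=22 Elkhorn=20 Fernhollow=22 Hollowpine=13 Ironridge=8 → close Fernhollow (overflow 13)
  22÷5 = 4 each, +1 to first 2
Round 3: Briarlake=20 Dunmere=27 Elkhorn=24 Hollowpine=17 Ironridge=12 → close Dunmere (overflow 13)
  27÷4 = 6 each, +1 to first 3
Round 4: Briarlake=27 Elkhorn=31 Hollowpine=24 Ironridge=18 → close Briarlake (overflow 17)
  27÷3 = 9 each, +1 to first 0
Round 5: Elkhorn=40 Hollowpine=33 Ironridge=27 → close Elkhorn (overflow 26)
  40÷2 = 20 each, +1 to first 0
Round 6: Hollowpine=53 Ironridge=47 → close Hollowpine (overflow 44)
  53÷1 = 53 each, +1 to first 0

Closure order: Cedarfen, Fernhollow, Dunmere, Briarlake, Elkhorn, Hollowpine
Last habitat: Ironridge with 100 animals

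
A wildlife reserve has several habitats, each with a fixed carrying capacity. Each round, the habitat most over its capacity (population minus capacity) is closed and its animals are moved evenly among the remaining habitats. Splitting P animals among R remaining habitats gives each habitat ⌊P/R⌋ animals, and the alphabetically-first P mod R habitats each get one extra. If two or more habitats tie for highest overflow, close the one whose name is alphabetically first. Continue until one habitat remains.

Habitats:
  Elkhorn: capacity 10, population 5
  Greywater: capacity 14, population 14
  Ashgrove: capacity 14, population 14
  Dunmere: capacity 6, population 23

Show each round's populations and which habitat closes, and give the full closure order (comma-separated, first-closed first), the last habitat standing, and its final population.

Closure order: Dunmere, Ashgrove, Greywater
Last habitat: Elkhorn with 56 animals

Round 1: Ashgrove=14 Dunmere=23 Elkhorn=5 Greywater=14 → close Dunmere (overflow 17)
  23÷3 = 7 each, +1 to first 2
Round 2: Ashgrove=22 Elkhorn=13 Greywater=21 → close Ashgrove (overflow 8)
  22÷2 = 11 each, +1 to first 0
Round 3: Elkhorn=24 Greywater=32 → close Greywater (overflow 18)
  32÷1 = 32 each, +1 to first 0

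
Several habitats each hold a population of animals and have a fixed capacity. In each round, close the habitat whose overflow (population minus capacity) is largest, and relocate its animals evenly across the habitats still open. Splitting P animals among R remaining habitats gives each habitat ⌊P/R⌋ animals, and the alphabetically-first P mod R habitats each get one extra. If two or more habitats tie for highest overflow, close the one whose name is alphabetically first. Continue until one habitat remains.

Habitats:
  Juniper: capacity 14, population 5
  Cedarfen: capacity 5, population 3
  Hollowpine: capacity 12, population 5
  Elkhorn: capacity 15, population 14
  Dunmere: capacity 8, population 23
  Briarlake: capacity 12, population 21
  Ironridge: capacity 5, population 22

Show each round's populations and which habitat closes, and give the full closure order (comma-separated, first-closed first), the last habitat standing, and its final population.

Round 1: Briarlake=21 Cedarfen=3 Dunmere=23 Elkhorn=14 Hollowpine=5 Ironridge=22 Juniper=5 → close Ironridge (overflow 17)
  22÷6 = 3 each, +1 to first 4
Round 2: Briarlake=25 Cedarfen=7 Dunmere=27 Elkhorn=18 Hollowpine=8 Juniper=8 → close Dunmere (overflow 19)
  27÷5 = 5 each, +1 to first 2
Round 3: Briarlake=31 Cedarfen=13 Elkhorn=23 Hollowpine=13 Juniper=13 → close Briarlake (overflow 19)
  31÷4 = 7 each, +1 to first 3
Round 4: Cedarfen=21 Elkhorn=31 Hollowpine=21 Juniper=20 → close Cedarfen (overflow 16)
  21÷3 = 7 each, +1 to first 0
Round 5: Elkhorn=38 Hollowpine=28 Juniper=27 → close Elkhorn (overflow 23)
  38÷2 = 19 each, +1 to first 0
Round 6: Hollowpine=47 Juniper=46 → close Hollowpine (overflow 35)
  47÷1 = 47 each, +1 to first 0

Closure order: Ironridge, Dunmere, Briarlake, Cedarfen, Elkhorn, Hollowpine
Last habitat: Juniper with 93 animals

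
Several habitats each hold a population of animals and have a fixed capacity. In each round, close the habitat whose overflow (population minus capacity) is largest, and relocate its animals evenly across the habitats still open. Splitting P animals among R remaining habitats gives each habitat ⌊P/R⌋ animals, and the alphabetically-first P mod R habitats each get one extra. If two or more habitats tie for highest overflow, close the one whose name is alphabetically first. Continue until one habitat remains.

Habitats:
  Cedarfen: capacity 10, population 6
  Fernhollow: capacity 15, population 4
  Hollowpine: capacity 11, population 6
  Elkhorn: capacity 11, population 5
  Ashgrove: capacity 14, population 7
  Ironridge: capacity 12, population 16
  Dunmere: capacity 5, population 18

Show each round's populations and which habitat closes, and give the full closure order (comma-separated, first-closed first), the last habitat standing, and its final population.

Round 1: Ashgrove=7 Cedarfen=6 Dunmere=18 Elkhorn=5 Fernhollow=4 Hollowpine=6 Ironridge=16 → close Dunmere (overflow 13)
  18÷6 = 3 each, +1 to first 0
Round 2: Ashgrove=10 Cedarfen=9 Elkhorn=8 Fernhollow=7 Hollowpine=9 Ironridge=19 → close Ironridge (overflow 7)
  19÷5 = 3 each, +1 to first 4
Round 3: Ashgrove=14 Cedarfen=13 Elkhorn=12 Fernhollow=11 Hollowpine=12 → close Cedarfen (overflow 3)
  13÷4 = 3 each, +1 to first 1
Round 4: Ashgrove=18 Elkhorn=15 Fernhollow=14 Hollowpine=15 → close Ashgrove (overflow 4)
  18÷3 = 6 each, +1 to first 0
Round 5: Elkhorn=21 Fernhollow=20 Hollowpine=21 → close Elkhorn (overflow 10)
  21÷2 = 10 each, +1 to first 1
Round 6: Fernhollow=31 Hollowpine=31 → close Hollowpine (overflow 20)
  31÷1 = 31 each, +1 to first 0

Closure order: Dunmere, Ironridge, Cedarfen, Ashgrove, Elkhorn, Hollowpine
Last habitat: Fernhollow with 62 animals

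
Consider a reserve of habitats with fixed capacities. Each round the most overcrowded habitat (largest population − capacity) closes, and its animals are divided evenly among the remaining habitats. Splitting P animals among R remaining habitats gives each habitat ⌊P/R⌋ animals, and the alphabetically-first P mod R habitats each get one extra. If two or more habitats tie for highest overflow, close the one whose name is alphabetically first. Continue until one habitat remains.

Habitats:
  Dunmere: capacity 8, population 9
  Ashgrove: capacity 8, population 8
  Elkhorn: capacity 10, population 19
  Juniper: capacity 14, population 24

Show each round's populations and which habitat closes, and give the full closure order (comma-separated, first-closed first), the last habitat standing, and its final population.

Round 1: Ashgrove=8 Dunmere=9 Elkhorn=19 Juniper=24 → close Juniper (overflow 10)
  24÷3 = 8 each, +1 to first 0
Round 2: Ashgrove=16 Dunmere=17 Elkhorn=27 → close Elkhorn (overflow 17)
  27÷2 = 13 each, +1 to first 1
Round 3: Ashgrove=30 Dunmere=30 → close Ashgrove (overflow 22)
  30÷1 = 30 each, +1 to first 0

Closure order: Juniper, Elkhorn, Ashgrove
Last habitat: Dunmere with 60 animals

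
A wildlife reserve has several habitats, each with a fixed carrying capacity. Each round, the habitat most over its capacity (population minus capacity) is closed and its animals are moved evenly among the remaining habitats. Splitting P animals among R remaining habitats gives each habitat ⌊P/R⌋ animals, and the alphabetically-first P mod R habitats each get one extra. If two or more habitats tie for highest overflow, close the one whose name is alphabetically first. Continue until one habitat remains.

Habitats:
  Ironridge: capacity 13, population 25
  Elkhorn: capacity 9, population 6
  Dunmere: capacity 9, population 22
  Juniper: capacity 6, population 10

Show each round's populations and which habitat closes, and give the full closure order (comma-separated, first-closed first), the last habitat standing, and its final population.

Round 1: Dunmere=22 Elkhorn=6 Ironridge=25 Juniper=10 → close Dunmere (overflow 13)
  22÷3 = 7 each, +1 to first 1
Round 2: Elkhorn=14 Ironridge=32 Juniper=17 → close Ironridge (overflow 19)
  32÷2 = 16 each, +1 to first 0
Round 3: Elkhorn=30 Juniper=33 → close Juniper (overflow 27)
  33÷1 = 33 each, +1 to first 0

Closure order: Dunmere, Ironridge, Juniper
Last habitat: Elkhorn with 63 animals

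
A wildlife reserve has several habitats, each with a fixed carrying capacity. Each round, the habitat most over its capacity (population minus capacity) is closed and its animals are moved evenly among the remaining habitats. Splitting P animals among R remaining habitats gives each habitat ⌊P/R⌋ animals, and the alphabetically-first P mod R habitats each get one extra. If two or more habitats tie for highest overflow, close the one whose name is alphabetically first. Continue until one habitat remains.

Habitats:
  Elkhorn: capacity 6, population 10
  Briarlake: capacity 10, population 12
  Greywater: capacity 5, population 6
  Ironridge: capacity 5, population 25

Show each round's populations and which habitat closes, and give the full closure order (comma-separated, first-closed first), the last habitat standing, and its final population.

Closure order: Ironridge, Elkhorn, Briarlake
Last habitat: Greywater with 53 animals

Round 1: Briarlake=12 Elkhorn=10 Greywater=6 Ironridge=25 → close Ironridge (overflow 20)
  25÷3 = 8 each, +1 to first 1
Round 2: Briarlake=21 Elkhorn=18 Greywater=14 → close Elkhorn (overflow 12)
  18÷2 = 9 each, +1 to first 0
Round 3: Briarlake=30 Greywater=23 → close Briarlake (overflow 20)
  30÷1 = 30 each, +1 to first 0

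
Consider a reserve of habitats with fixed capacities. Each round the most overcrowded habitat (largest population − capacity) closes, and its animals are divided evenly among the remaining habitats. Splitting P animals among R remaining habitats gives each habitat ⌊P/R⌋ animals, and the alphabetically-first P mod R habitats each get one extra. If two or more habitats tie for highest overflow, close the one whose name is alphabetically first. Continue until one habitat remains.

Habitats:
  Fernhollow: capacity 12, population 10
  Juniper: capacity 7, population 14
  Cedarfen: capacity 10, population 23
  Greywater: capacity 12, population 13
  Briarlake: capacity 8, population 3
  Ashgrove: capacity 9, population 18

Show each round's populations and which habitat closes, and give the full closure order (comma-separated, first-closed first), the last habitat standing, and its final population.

Round 1: Ashgrove=18 Briarlake=3 Cedarfen=23 Fernhollow=10 Greywater=13 Juniper=14 → close Cedarfen (overflow 13)
  23÷5 = 4 each, +1 to first 3
Round 2: Ashgrove=23 Briarlake=8 Fernhollow=15 Greywater=17 Juniper=18 → close Ashgrove (overflow 14)
  23÷4 = 5 each, +1 to first 3
Round 3: Briarlake=14 Fernhollow=21 Greywater=23 Juniper=23 → close Juniper (overflow 16)
  23÷3 = 7 each, +1 to first 2
Round 4: Briarlake=22 Fernhollow=29 Greywater=30 → close Greywater (overflow 18)
  30÷2 = 15 each, +1 to first 0
Round 5: Briarlake=37 Fernhollow=44 → close Fernhollow (overflow 32)
  44÷1 = 44 each, +1 to first 0

Closure order: Cedarfen, Ashgrove, Juniper, Greywater, Fernhollow
Last habitat: Briarlake with 81 animals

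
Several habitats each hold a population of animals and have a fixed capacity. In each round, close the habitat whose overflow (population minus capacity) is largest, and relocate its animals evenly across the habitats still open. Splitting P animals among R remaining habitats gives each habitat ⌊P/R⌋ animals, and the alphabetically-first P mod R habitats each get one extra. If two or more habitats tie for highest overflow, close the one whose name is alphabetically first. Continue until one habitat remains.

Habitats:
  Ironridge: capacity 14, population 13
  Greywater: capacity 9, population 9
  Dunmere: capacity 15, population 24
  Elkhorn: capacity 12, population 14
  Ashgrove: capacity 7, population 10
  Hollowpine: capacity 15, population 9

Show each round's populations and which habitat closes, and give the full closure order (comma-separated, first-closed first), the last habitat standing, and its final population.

Closure order: Dunmere, Ashgrove, Elkhorn, Greywater, Ironridge
Last habitat: Hollowpine with 79 animals

Round 1: Ashgrove=10 Dunmere=24 Elkhorn=14 Greywater=9 Hollowpine=9 Ironridge=13 → close Dunmere (overflow 9)
  24÷5 = 4 each, +1 to first 4
Round 2: Ashgrove=15 Elkhorn=19 Greywater=14 Hollowpine=14 Ironridge=17 → close Ashgrove (overflow 8)
  15÷4 = 3 each, +1 to first 3
Round 3: Elkhorn=23 Greywater=18 Hollowpine=18 Ironridge=20 → close Elkhorn (overflow 11)
  23÷3 = 7 each, +1 to first 2
Round 4: Greywater=26 Hollowpine=26 Ironridge=27 → close Greywater (overflow 17)
  26÷2 = 13 each, +1 to first 0
Round 5: Hollowpine=39 Ironridge=40 → close Ironridge (overflow 26)
  40÷1 = 40 each, +1 to first 0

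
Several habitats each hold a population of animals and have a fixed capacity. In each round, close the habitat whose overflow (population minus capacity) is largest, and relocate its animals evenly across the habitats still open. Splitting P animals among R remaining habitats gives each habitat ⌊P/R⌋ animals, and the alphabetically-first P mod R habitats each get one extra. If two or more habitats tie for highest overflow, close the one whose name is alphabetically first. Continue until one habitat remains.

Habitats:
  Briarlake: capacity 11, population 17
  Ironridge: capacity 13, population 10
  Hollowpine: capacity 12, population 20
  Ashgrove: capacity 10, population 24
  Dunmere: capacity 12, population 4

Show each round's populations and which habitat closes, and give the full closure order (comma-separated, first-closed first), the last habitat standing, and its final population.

Round 1: Ashgrove=24 Briarlake=17 Dunmere=4 Hollowpine=20 Ironridge=10 → close Ashgrove (overflow 14)
  24÷4 = 6 each, +1 to first 0
Round 2: Briarlake=23 Dunmere=10 Hollowpine=26 Ironridge=16 → close Hollowpine (overflow 14)
  26÷3 = 8 each, +1 to first 2
Round 3: Briarlake=32 Dunmere=19 Ironridge=24 → close Briarlake (overflow 21)
  32÷2 = 16 each, +1 to first 0
Round 4: Dunmere=35 Ironridge=40 → close Ironridge (overflow 27)
  40÷1 = 40 each, +1 to first 0

Closure order: Ashgrove, Hollowpine, Briarlake, Ironridge
Last habitat: Dunmere with 75 animals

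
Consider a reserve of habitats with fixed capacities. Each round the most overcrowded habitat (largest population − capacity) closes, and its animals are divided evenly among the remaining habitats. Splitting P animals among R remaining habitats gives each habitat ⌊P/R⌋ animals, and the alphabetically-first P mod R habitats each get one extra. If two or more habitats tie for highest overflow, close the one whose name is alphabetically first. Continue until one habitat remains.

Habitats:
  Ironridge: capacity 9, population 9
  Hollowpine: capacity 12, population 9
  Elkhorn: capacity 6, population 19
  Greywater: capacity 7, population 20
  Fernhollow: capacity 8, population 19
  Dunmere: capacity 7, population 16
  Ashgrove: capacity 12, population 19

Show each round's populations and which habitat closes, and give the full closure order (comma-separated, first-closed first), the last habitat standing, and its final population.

Round 1: Ashgrove=19 Dunmere=16 Elkhorn=19 Fernhollow=19 Greywater=20 Hollowpine=9 Ironridge=9 → close Elkhorn (overflow 13)
  19÷6 = 3 each, +1 to first 1
Round 2: Ashgrove=23 Dunmere=19 Fernhollow=22 Greywater=23 Hollowpine=12 Ironridge=12 → close Greywater (overflow 16)
  23÷5 = 4 each, +1 to first 3
Round 3: Ashgrove=28 Dunmere=24 Fernhollow=27 Hollowpine=16 Ironridge=16 → close Fernhollow (overflow 19)
  27÷4 = 6 each, +1 to first 3
Round 4: Ashgrove=35 Dunmere=31 Hollowpine=23 Ironridge=22 → close Dunmere (overflow 24)
  31÷3 = 10 each, +1 to first 1
Round 5: Ashgrove=46 Hollowpine=33 Ironridge=32 → close Ashgrove (overflow 34)
  46÷2 = 23 each, +1 to first 0
Round 6: Hollowpine=56 Ironridge=55 → close Ironridge (overflow 46)
  55÷1 = 55 each, +1 to first 0

Closure order: Elkhorn, Greywater, Fernhollow, Dunmere, Ashgrove, Ironridge
Last habitat: Hollowpine with 111 animals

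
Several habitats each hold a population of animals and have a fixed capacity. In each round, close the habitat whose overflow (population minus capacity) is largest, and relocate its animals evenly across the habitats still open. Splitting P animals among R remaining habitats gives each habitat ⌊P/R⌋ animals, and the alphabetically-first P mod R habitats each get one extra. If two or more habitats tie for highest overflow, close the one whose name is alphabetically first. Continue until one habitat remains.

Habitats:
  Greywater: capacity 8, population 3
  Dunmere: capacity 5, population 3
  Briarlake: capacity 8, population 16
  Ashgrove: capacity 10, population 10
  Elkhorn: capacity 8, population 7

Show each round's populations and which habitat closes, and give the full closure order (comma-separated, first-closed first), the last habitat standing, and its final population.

Round 1: Ashgrove=10 Briarlake=16 Dunmere=3 Elkhorn=7 Greywater=3 → close Briarlake (overflow 8)
  16÷4 = 4 each, +1 to first 0
Round 2: Ashgrove=14 Dunmere=7 Elkhorn=11 Greywater=7 → close Ashgrove (overflow 4)
  14÷3 = 4 each, +1 to first 2
Round 3: Dunmere=12 Elkhorn=16 Greywater=11 → close Elkhorn (overflow 8)
  16÷2 = 8 each, +1 to first 0
Round 4: Dunmere=20 Greywater=19 → close Dunmere (overflow 15)
  20÷1 = 20 each, +1 to first 0

Closure order: Briarlake, Ashgrove, Elkhorn, Dunmere
Last habitat: Greywater with 39 animals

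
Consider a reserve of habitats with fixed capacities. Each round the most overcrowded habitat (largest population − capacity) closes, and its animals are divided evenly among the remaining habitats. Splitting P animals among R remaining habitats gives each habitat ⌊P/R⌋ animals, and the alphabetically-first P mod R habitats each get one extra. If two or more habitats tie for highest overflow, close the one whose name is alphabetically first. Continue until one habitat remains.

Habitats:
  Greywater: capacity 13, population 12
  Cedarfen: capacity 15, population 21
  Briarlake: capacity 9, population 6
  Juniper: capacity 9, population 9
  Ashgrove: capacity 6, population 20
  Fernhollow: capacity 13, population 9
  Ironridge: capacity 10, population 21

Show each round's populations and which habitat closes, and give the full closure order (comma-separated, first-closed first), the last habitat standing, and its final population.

Round 1: Ashgrove=20 Briarlake=6 Cedarfen=21 Fernhollow=9 Greywater=12 Ironridge=21 Juniper=9 → close Ashgrove (overflow 14)
  20÷6 = 3 each, +1 to first 2
Round 2: Briarlake=10 Cedarfen=25 Fernhollow=12 Greywater=15 Ironridge=24 Juniper=12 → close Ironridge (overflow 14)
  24÷5 = 4 each, +1 to first 4
Round 3: Briarlake=15 Cedarfen=30 Fernhollow=17 Greywater=20 Juniper=16 → close Cedarfen (overflow 15)
  30÷4 = 7 each, +1 to first 2
Round 4: Briarlake=23 Fernhollow=25 Greywater=27 Juniper=23 → close Briarlake (overflow 14)
  23÷3 = 7 each, +1 to first 2
Round 5: Fernhollow=33 Greywater=35 Juniper=30 → close Greywater (overflow 22)
  35÷2 = 17 each, +1 to first 1
Round 6: Fernhollow=51 Juniper=47 → close Fernhollow (overflow 38)
  51÷1 = 51 each, +1 to first 0

Closure order: Ashgrove, Ironridge, Cedarfen, Briarlake, Greywater, Fernhollow
Last habitat: Juniper with 98 animals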